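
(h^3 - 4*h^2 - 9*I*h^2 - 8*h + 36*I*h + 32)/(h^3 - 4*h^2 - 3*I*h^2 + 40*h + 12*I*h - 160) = (h - I)/(h + 5*I)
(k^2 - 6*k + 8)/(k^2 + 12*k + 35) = (k^2 - 6*k + 8)/(k^2 + 12*k + 35)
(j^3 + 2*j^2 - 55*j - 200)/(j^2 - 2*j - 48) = (j^2 + 10*j + 25)/(j + 6)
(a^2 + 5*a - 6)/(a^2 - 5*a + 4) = (a + 6)/(a - 4)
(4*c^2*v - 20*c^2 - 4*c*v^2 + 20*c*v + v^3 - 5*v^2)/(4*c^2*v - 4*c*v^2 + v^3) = (v - 5)/v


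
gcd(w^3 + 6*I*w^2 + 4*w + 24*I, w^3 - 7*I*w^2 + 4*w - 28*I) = w^2 + 4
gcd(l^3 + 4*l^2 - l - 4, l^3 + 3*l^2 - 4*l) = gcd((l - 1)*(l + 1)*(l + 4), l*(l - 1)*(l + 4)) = l^2 + 3*l - 4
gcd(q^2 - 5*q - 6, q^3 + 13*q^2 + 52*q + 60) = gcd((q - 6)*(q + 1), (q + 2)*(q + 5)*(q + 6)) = 1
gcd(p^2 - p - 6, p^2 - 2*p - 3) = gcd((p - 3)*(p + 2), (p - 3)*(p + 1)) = p - 3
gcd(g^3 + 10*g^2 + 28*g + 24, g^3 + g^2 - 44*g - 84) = g^2 + 8*g + 12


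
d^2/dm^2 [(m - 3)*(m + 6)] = 2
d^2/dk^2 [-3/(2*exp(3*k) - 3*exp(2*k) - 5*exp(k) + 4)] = 3*(-2*(-6*exp(2*k) + 6*exp(k) + 5)^2*exp(k) + (18*exp(2*k) - 12*exp(k) - 5)*(2*exp(3*k) - 3*exp(2*k) - 5*exp(k) + 4))*exp(k)/(2*exp(3*k) - 3*exp(2*k) - 5*exp(k) + 4)^3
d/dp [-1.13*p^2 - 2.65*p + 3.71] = -2.26*p - 2.65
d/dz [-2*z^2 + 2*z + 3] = 2 - 4*z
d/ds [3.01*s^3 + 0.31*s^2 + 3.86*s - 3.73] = 9.03*s^2 + 0.62*s + 3.86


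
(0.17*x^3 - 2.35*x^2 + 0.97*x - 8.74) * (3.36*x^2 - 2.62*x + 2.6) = 0.5712*x^5 - 8.3414*x^4 + 9.8582*x^3 - 38.0178*x^2 + 25.4208*x - 22.724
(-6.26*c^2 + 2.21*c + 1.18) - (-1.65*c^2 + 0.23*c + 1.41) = -4.61*c^2 + 1.98*c - 0.23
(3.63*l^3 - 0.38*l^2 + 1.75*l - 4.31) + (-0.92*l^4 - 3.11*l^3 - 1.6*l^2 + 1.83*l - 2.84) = -0.92*l^4 + 0.52*l^3 - 1.98*l^2 + 3.58*l - 7.15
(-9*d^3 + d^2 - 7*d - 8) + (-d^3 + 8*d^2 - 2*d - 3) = -10*d^3 + 9*d^2 - 9*d - 11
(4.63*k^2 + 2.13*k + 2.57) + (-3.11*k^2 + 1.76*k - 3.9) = 1.52*k^2 + 3.89*k - 1.33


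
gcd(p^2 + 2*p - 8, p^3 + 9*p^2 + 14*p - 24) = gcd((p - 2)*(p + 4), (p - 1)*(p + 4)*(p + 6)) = p + 4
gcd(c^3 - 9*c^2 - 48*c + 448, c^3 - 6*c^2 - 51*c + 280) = c^2 - c - 56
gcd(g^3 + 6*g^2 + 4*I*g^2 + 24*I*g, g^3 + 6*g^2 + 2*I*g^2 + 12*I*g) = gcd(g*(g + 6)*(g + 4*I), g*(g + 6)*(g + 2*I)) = g^2 + 6*g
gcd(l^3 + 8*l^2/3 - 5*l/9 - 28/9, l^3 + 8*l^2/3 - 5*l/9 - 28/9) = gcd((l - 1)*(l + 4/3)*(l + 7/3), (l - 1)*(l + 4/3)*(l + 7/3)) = l^3 + 8*l^2/3 - 5*l/9 - 28/9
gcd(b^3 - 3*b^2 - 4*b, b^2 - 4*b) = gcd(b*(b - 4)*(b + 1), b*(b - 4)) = b^2 - 4*b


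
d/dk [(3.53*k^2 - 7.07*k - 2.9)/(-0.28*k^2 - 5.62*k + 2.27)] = (-21.8182*k^2 + 14.4022*k - 32.3469)/(0.0784*k^4 + 3.1472*k^3 + 30.3132*k^2 - 25.5148*k + 5.1529)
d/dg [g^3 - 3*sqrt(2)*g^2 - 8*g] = 3*g^2 - 6*sqrt(2)*g - 8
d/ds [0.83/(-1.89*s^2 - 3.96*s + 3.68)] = (3.1374*s + 3.2868)/(1.89*s^2 + 3.96*s - 3.68)^2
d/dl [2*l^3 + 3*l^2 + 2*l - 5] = 6*l^2 + 6*l + 2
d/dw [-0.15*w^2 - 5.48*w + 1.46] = -0.3*w - 5.48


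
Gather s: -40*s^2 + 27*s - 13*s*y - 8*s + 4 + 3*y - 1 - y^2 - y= -40*s^2 + s*(19 - 13*y) - y^2 + 2*y + 3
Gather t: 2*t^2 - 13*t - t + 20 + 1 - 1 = 2*t^2 - 14*t + 20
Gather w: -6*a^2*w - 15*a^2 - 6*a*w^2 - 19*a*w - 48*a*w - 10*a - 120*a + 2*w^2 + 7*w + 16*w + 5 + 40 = -15*a^2 - 130*a + w^2*(2 - 6*a) + w*(-6*a^2 - 67*a + 23) + 45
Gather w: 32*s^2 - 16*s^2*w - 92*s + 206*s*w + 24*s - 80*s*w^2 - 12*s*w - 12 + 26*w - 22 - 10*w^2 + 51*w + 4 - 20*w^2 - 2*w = 32*s^2 - 68*s + w^2*(-80*s - 30) + w*(-16*s^2 + 194*s + 75) - 30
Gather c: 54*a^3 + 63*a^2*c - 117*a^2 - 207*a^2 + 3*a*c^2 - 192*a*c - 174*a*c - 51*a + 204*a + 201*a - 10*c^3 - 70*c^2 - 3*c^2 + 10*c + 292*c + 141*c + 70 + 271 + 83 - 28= 54*a^3 - 324*a^2 + 354*a - 10*c^3 + c^2*(3*a - 73) + c*(63*a^2 - 366*a + 443) + 396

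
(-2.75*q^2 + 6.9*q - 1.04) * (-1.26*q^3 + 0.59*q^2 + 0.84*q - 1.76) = 3.465*q^5 - 10.3165*q^4 + 3.0714*q^3 + 10.0224*q^2 - 13.0176*q + 1.8304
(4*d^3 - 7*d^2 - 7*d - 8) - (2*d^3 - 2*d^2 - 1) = 2*d^3 - 5*d^2 - 7*d - 7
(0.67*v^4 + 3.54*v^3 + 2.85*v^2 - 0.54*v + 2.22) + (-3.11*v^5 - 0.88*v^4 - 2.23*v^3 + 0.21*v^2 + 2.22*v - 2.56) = -3.11*v^5 - 0.21*v^4 + 1.31*v^3 + 3.06*v^2 + 1.68*v - 0.34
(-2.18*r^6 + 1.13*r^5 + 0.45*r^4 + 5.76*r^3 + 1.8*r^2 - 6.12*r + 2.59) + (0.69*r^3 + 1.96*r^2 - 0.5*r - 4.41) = -2.18*r^6 + 1.13*r^5 + 0.45*r^4 + 6.45*r^3 + 3.76*r^2 - 6.62*r - 1.82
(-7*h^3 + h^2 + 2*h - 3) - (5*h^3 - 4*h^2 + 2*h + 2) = -12*h^3 + 5*h^2 - 5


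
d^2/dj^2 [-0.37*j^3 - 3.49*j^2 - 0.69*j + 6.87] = -2.22*j - 6.98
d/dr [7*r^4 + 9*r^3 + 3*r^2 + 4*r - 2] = 28*r^3 + 27*r^2 + 6*r + 4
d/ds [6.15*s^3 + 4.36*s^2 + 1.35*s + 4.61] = 18.45*s^2 + 8.72*s + 1.35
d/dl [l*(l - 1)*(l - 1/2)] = 3*l^2 - 3*l + 1/2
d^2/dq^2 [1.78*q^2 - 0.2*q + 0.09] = 3.56000000000000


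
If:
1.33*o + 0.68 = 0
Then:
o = -0.51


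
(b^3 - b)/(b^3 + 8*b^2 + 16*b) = (b^2 - 1)/(b^2 + 8*b + 16)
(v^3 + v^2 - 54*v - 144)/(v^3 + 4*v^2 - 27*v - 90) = (v - 8)/(v - 5)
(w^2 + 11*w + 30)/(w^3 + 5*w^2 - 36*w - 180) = 1/(w - 6)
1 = 1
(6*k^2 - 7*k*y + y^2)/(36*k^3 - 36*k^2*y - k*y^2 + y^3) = 1/(6*k + y)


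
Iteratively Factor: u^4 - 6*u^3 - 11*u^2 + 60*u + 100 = (u + 2)*(u^3 - 8*u^2 + 5*u + 50) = (u - 5)*(u + 2)*(u^2 - 3*u - 10) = (u - 5)*(u + 2)^2*(u - 5)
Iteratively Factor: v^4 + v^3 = (v + 1)*(v^3) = v*(v + 1)*(v^2) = v^2*(v + 1)*(v)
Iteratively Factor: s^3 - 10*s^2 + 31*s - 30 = (s - 5)*(s^2 - 5*s + 6) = (s - 5)*(s - 2)*(s - 3)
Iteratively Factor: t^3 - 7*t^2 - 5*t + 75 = (t - 5)*(t^2 - 2*t - 15) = (t - 5)*(t + 3)*(t - 5)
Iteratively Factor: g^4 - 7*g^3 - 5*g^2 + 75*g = (g + 3)*(g^3 - 10*g^2 + 25*g) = g*(g + 3)*(g^2 - 10*g + 25) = g*(g - 5)*(g + 3)*(g - 5)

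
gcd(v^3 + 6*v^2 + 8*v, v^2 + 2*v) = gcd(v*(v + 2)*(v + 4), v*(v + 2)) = v^2 + 2*v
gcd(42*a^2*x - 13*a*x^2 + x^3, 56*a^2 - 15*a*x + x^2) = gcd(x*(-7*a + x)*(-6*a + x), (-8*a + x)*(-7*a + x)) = -7*a + x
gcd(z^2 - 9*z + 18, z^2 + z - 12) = z - 3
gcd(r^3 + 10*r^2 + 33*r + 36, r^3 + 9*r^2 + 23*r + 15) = r + 3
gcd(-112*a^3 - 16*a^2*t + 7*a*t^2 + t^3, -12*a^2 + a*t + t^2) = 4*a + t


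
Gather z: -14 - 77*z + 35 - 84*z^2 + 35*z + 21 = -84*z^2 - 42*z + 42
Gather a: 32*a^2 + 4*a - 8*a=32*a^2 - 4*a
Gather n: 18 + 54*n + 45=54*n + 63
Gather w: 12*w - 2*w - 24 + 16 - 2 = 10*w - 10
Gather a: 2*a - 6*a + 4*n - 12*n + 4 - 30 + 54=-4*a - 8*n + 28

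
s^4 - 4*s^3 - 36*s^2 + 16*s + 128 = (s - 8)*(s - 2)*(s + 2)*(s + 4)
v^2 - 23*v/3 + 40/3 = (v - 5)*(v - 8/3)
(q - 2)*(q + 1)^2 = q^3 - 3*q - 2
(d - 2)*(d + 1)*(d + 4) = d^3 + 3*d^2 - 6*d - 8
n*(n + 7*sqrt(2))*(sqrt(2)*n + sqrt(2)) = sqrt(2)*n^3 + sqrt(2)*n^2 + 14*n^2 + 14*n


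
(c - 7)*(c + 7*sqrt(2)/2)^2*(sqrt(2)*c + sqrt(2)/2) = sqrt(2)*c^4 - 13*sqrt(2)*c^3/2 + 14*c^3 - 91*c^2 + 21*sqrt(2)*c^2 - 637*sqrt(2)*c/4 - 49*c - 343*sqrt(2)/4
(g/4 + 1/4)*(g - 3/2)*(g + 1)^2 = g^4/4 + 3*g^3/8 - 3*g^2/8 - 7*g/8 - 3/8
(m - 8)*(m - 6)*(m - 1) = m^3 - 15*m^2 + 62*m - 48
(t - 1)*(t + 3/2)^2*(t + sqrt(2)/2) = t^4 + sqrt(2)*t^3/2 + 2*t^3 - 3*t^2/4 + sqrt(2)*t^2 - 9*t/4 - 3*sqrt(2)*t/8 - 9*sqrt(2)/8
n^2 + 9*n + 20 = (n + 4)*(n + 5)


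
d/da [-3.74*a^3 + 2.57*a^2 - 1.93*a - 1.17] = -11.22*a^2 + 5.14*a - 1.93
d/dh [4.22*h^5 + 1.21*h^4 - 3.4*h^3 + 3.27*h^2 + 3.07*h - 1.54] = 21.1*h^4 + 4.84*h^3 - 10.2*h^2 + 6.54*h + 3.07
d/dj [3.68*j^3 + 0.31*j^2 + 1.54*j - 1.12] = 11.04*j^2 + 0.62*j + 1.54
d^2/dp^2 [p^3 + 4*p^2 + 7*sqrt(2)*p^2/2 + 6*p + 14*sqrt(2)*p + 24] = 6*p + 8 + 7*sqrt(2)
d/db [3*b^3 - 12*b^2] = 3*b*(3*b - 8)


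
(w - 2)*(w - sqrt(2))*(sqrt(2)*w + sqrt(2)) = sqrt(2)*w^3 - 2*w^2 - sqrt(2)*w^2 - 2*sqrt(2)*w + 2*w + 4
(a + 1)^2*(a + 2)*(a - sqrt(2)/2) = a^4 - sqrt(2)*a^3/2 + 4*a^3 - 2*sqrt(2)*a^2 + 5*a^2 - 5*sqrt(2)*a/2 + 2*a - sqrt(2)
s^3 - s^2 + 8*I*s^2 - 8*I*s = s*(s - 1)*(s + 8*I)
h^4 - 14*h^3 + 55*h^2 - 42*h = h*(h - 7)*(h - 6)*(h - 1)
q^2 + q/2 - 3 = (q - 3/2)*(q + 2)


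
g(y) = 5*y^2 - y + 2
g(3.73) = 67.83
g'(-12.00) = -121.00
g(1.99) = 19.81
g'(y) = 10*y - 1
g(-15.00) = 1142.00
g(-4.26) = 97.00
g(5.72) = 159.87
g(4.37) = 93.11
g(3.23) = 50.93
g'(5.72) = 56.20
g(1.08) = 6.75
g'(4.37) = 42.70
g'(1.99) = 18.90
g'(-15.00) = -151.00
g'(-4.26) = -43.60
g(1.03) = 6.27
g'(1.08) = 9.80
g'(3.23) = 31.30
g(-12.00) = 734.00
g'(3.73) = 36.30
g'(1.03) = 9.30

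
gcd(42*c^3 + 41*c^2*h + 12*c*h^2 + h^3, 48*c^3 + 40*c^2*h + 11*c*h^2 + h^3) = 3*c + h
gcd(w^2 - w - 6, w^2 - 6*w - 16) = w + 2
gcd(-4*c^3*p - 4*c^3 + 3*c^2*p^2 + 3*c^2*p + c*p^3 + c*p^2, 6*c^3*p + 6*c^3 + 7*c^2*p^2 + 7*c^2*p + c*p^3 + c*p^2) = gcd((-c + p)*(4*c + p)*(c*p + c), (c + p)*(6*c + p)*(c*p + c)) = c*p + c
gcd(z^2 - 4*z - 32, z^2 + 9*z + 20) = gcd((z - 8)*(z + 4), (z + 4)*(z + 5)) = z + 4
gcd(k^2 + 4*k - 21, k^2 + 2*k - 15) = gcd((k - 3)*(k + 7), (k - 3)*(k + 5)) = k - 3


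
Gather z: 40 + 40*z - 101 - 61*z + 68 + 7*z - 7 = -14*z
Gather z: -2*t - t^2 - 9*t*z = -t^2 - 9*t*z - 2*t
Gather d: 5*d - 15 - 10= 5*d - 25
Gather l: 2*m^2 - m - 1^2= 2*m^2 - m - 1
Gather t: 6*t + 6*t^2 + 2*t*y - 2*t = 6*t^2 + t*(2*y + 4)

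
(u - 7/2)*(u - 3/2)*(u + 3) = u^3 - 2*u^2 - 39*u/4 + 63/4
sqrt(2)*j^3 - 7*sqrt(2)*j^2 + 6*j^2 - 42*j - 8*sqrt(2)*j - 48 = (j - 8)*(j + 3*sqrt(2))*(sqrt(2)*j + sqrt(2))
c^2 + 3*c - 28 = (c - 4)*(c + 7)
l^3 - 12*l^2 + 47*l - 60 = (l - 5)*(l - 4)*(l - 3)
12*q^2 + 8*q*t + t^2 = (2*q + t)*(6*q + t)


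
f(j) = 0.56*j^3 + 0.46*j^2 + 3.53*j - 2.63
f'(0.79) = 5.31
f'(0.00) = 3.53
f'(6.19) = 73.60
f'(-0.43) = 3.45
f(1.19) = 3.17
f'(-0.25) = 3.40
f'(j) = 1.68*j^2 + 0.92*j + 3.53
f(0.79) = 0.72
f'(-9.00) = 131.33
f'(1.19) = 7.00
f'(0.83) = 5.45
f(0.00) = -2.63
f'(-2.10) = 9.01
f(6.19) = 169.67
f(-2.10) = -13.20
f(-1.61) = -9.46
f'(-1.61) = 6.40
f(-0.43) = -4.11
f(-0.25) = -3.49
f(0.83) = 0.94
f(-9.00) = -405.38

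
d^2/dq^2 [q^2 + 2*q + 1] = 2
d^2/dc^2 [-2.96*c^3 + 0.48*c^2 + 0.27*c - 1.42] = 0.96 - 17.76*c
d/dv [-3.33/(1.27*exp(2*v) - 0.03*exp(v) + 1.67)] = (8.4582*exp(v) - 0.0999)*exp(v)/(1.27*exp(2*v) - 0.03*exp(v) + 1.67)^2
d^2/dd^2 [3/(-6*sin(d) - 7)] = 18*(6*sin(d)^2 - 7*sin(d) - 12)/(6*sin(d) + 7)^3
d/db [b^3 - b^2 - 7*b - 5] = 3*b^2 - 2*b - 7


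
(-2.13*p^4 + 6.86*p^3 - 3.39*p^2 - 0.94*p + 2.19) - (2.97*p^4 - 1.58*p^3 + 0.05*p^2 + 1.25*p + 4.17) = -5.1*p^4 + 8.44*p^3 - 3.44*p^2 - 2.19*p - 1.98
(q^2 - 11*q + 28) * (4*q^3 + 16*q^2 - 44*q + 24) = 4*q^5 - 28*q^4 - 108*q^3 + 956*q^2 - 1496*q + 672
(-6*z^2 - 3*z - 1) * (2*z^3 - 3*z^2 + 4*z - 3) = -12*z^5 + 12*z^4 - 17*z^3 + 9*z^2 + 5*z + 3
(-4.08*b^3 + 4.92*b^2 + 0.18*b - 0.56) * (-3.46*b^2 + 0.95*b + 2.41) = 14.1168*b^5 - 20.8992*b^4 - 5.7816*b^3 + 13.9658*b^2 - 0.0982*b - 1.3496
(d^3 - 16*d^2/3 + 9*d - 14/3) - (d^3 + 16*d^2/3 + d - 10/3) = -32*d^2/3 + 8*d - 4/3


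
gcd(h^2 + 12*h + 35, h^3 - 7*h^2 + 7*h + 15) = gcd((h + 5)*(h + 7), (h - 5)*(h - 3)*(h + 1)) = 1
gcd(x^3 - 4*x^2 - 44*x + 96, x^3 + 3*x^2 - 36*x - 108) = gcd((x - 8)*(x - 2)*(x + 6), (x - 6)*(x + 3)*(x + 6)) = x + 6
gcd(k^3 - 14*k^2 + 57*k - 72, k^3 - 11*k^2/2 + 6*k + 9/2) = k^2 - 6*k + 9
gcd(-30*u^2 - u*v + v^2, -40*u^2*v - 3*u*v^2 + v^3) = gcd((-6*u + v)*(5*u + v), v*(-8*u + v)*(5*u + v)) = 5*u + v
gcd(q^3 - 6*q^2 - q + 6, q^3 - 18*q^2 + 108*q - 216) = q - 6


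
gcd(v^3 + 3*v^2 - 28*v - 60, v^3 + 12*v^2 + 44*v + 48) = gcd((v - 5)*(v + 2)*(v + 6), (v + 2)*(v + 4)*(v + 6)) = v^2 + 8*v + 12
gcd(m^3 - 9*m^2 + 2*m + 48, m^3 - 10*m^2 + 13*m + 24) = m^2 - 11*m + 24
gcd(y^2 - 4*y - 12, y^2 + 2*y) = y + 2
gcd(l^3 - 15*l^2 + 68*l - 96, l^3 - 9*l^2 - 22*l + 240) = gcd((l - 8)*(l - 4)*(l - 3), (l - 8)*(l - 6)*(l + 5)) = l - 8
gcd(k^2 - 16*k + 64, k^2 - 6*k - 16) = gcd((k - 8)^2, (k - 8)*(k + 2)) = k - 8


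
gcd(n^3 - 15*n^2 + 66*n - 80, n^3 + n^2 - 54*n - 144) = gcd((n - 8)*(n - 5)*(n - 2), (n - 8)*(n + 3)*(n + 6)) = n - 8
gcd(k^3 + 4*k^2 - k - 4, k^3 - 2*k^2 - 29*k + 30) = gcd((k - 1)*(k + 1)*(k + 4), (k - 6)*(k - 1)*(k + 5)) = k - 1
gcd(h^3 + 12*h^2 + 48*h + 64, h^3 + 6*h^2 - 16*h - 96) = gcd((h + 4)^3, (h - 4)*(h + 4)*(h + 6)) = h + 4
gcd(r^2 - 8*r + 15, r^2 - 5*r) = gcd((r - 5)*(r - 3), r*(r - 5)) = r - 5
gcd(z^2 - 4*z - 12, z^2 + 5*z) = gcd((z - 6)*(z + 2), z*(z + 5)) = 1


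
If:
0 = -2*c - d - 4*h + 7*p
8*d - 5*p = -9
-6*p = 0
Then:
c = 9/16 - 2*h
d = -9/8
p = 0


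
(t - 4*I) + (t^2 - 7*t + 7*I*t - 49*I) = t^2 - 6*t + 7*I*t - 53*I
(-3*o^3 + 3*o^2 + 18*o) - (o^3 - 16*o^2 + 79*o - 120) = -4*o^3 + 19*o^2 - 61*o + 120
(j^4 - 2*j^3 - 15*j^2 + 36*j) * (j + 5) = j^5 + 3*j^4 - 25*j^3 - 39*j^2 + 180*j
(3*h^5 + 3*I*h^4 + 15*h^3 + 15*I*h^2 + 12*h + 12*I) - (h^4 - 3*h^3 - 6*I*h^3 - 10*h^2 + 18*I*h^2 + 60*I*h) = 3*h^5 - h^4 + 3*I*h^4 + 18*h^3 + 6*I*h^3 + 10*h^2 - 3*I*h^2 + 12*h - 60*I*h + 12*I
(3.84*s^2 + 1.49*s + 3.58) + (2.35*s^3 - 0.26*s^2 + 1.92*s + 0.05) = 2.35*s^3 + 3.58*s^2 + 3.41*s + 3.63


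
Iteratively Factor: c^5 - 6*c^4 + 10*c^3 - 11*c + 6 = (c - 1)*(c^4 - 5*c^3 + 5*c^2 + 5*c - 6) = (c - 1)*(c + 1)*(c^3 - 6*c^2 + 11*c - 6) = (c - 2)*(c - 1)*(c + 1)*(c^2 - 4*c + 3) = (c - 3)*(c - 2)*(c - 1)*(c + 1)*(c - 1)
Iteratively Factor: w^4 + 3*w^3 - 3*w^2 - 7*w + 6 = (w - 1)*(w^3 + 4*w^2 + w - 6) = (w - 1)^2*(w^2 + 5*w + 6) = (w - 1)^2*(w + 3)*(w + 2)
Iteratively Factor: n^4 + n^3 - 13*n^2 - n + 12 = (n + 1)*(n^3 - 13*n + 12) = (n + 1)*(n + 4)*(n^2 - 4*n + 3) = (n - 1)*(n + 1)*(n + 4)*(n - 3)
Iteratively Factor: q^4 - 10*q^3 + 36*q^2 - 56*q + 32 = (q - 4)*(q^3 - 6*q^2 + 12*q - 8) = (q - 4)*(q - 2)*(q^2 - 4*q + 4) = (q - 4)*(q - 2)^2*(q - 2)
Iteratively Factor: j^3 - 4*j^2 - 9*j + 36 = (j - 4)*(j^2 - 9) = (j - 4)*(j - 3)*(j + 3)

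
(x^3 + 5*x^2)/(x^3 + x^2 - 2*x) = x*(x + 5)/(x^2 + x - 2)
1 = 1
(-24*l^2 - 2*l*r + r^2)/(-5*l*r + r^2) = (24*l^2 + 2*l*r - r^2)/(r*(5*l - r))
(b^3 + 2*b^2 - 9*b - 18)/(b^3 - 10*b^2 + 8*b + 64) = (b^2 - 9)/(b^2 - 12*b + 32)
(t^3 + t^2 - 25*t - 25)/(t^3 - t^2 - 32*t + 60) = (t^2 + 6*t + 5)/(t^2 + 4*t - 12)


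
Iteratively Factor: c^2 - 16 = (c + 4)*(c - 4)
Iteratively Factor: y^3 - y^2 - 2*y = (y)*(y^2 - y - 2) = y*(y + 1)*(y - 2)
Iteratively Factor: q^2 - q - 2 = (q - 2)*(q + 1)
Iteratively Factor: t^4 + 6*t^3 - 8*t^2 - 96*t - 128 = (t + 4)*(t^3 + 2*t^2 - 16*t - 32) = (t + 4)^2*(t^2 - 2*t - 8) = (t + 2)*(t + 4)^2*(t - 4)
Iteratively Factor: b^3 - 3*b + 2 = (b + 2)*(b^2 - 2*b + 1) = (b - 1)*(b + 2)*(b - 1)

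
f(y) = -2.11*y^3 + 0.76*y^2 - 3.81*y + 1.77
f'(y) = -6.33*y^2 + 1.52*y - 3.81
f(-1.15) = 10.37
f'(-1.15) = -13.93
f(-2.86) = 68.24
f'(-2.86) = -59.93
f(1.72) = -13.27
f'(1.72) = -19.92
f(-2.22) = 37.06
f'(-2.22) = -38.38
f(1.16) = -4.92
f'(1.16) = -10.56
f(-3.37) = 104.00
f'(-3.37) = -80.82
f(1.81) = -15.15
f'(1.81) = -21.80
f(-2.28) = 39.42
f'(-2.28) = -40.18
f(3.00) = -59.79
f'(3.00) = -56.22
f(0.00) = 1.77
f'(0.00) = -3.81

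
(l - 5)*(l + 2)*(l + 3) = l^3 - 19*l - 30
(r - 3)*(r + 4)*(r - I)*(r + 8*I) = r^4 + r^3 + 7*I*r^3 - 4*r^2 + 7*I*r^2 + 8*r - 84*I*r - 96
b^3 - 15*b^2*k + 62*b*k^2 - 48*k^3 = (b - 8*k)*(b - 6*k)*(b - k)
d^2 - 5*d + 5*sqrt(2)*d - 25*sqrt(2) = (d - 5)*(d + 5*sqrt(2))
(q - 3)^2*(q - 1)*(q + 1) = q^4 - 6*q^3 + 8*q^2 + 6*q - 9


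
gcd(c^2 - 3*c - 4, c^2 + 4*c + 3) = c + 1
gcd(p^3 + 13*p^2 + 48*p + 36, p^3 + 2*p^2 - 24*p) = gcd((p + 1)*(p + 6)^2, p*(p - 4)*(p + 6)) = p + 6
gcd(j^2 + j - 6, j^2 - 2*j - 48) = 1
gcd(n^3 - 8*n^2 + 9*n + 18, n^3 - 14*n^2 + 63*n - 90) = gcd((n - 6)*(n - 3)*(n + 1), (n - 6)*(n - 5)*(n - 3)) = n^2 - 9*n + 18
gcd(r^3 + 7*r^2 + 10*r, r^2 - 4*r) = r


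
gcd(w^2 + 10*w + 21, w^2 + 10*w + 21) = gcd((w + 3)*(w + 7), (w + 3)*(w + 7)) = w^2 + 10*w + 21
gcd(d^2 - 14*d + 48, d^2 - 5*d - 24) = d - 8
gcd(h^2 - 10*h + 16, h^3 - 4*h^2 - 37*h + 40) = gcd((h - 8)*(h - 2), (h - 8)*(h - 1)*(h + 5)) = h - 8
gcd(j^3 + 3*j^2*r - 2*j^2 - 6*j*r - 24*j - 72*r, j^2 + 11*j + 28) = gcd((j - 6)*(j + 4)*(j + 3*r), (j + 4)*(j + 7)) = j + 4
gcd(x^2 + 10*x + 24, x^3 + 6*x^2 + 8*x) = x + 4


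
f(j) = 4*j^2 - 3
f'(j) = 8*j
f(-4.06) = 62.93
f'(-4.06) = -32.48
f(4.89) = 92.65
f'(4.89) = 39.12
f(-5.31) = 109.78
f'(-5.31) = -42.48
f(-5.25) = 107.25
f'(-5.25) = -42.00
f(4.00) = 61.00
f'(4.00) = 32.00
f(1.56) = 6.73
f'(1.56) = 12.48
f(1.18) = 2.57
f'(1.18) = 9.44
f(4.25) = 69.25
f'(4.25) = 34.00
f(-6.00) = 141.00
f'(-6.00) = -48.00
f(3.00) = 33.00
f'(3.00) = 24.00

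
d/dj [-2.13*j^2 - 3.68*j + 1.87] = -4.26*j - 3.68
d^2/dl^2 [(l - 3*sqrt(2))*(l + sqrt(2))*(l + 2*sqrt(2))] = 6*l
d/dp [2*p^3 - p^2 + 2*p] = 6*p^2 - 2*p + 2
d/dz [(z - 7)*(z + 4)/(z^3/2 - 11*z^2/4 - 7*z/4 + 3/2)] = 8*(-z^4 + 6*z^3 + 64*z^2 - 302*z - 107)/(4*z^6 - 44*z^5 + 93*z^4 + 178*z^3 - 83*z^2 - 84*z + 36)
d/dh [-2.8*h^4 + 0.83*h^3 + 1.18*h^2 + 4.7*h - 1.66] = -11.2*h^3 + 2.49*h^2 + 2.36*h + 4.7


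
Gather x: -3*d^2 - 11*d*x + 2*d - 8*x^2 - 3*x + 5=-3*d^2 + 2*d - 8*x^2 + x*(-11*d - 3) + 5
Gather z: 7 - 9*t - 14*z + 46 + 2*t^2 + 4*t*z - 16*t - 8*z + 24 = 2*t^2 - 25*t + z*(4*t - 22) + 77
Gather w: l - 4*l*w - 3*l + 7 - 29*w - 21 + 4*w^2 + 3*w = -2*l + 4*w^2 + w*(-4*l - 26) - 14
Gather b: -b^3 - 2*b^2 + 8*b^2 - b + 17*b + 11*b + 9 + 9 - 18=-b^3 + 6*b^2 + 27*b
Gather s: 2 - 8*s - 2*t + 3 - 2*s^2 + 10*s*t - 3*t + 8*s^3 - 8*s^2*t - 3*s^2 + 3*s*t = 8*s^3 + s^2*(-8*t - 5) + s*(13*t - 8) - 5*t + 5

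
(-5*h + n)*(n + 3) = -5*h*n - 15*h + n^2 + 3*n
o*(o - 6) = o^2 - 6*o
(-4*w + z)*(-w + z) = 4*w^2 - 5*w*z + z^2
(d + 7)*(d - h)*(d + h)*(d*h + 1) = d^4*h + 7*d^3*h + d^3 - d^2*h^3 + 7*d^2 - 7*d*h^3 - d*h^2 - 7*h^2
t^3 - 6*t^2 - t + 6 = (t - 6)*(t - 1)*(t + 1)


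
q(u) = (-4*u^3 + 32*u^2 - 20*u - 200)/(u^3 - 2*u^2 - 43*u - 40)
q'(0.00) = -4.88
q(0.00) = 5.00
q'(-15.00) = -0.25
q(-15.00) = -6.46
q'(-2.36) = -5.45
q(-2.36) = 2.10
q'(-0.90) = -401.33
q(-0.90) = 41.97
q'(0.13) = -3.96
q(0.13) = 4.43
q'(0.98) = -1.60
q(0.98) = 2.32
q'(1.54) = -1.09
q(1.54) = 1.58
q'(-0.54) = -20.02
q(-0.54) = 10.23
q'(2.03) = -0.82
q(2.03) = 1.12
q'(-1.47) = -19.93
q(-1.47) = -5.65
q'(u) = (-12*u^2 + 64*u - 20)/(u^3 - 2*u^2 - 43*u - 40) + (-3*u^2 + 4*u + 43)*(-4*u^3 + 32*u^2 - 20*u - 200)/(u^3 - 2*u^2 - 43*u - 40)^2 = 24*(-u^4 + 16*u^3 - 14*u^2 - 140*u - 325)/(u^6 - 4*u^5 - 82*u^4 + 92*u^3 + 2009*u^2 + 3440*u + 1600)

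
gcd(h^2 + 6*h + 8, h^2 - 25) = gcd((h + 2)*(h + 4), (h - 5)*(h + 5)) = 1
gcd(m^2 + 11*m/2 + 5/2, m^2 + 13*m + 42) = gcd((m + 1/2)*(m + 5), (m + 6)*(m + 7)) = 1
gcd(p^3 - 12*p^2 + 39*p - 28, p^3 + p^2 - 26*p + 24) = p^2 - 5*p + 4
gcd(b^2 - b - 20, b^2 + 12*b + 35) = 1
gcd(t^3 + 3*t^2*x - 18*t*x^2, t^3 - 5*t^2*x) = t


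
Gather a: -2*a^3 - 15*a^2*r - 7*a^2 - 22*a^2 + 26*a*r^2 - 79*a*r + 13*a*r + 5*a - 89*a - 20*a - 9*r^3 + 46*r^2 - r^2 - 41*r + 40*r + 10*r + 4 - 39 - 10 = -2*a^3 + a^2*(-15*r - 29) + a*(26*r^2 - 66*r - 104) - 9*r^3 + 45*r^2 + 9*r - 45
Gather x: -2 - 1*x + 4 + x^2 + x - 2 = x^2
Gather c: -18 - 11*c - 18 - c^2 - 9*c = -c^2 - 20*c - 36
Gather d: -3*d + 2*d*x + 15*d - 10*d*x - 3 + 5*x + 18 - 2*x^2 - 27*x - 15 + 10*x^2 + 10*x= d*(12 - 8*x) + 8*x^2 - 12*x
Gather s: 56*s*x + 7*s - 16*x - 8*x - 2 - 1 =s*(56*x + 7) - 24*x - 3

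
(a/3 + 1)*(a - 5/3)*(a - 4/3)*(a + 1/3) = a^4/3 + a^3/9 - 61*a^2/27 + 119*a/81 + 20/27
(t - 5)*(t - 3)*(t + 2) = t^3 - 6*t^2 - t + 30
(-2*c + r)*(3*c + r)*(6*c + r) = -36*c^3 + 7*c*r^2 + r^3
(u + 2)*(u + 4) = u^2 + 6*u + 8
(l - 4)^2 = l^2 - 8*l + 16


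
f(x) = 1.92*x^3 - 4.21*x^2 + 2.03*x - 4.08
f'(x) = 5.76*x^2 - 8.42*x + 2.03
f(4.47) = 92.36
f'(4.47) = 79.48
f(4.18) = 71.07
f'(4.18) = 67.48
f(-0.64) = -7.61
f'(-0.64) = 9.78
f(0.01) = -4.06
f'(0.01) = 1.95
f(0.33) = -3.80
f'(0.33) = -0.12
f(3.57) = 36.87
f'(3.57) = 45.38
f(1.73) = -3.23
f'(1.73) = 4.70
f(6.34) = 328.86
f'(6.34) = 180.17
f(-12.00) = -3952.44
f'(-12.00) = 932.51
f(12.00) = 2731.80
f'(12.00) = 730.43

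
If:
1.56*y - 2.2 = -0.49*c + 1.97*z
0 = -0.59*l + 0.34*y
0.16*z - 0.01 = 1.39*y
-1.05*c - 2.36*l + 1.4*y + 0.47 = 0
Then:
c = 0.44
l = -0.08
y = -0.14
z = -1.11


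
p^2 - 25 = (p - 5)*(p + 5)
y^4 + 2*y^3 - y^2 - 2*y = y*(y - 1)*(y + 1)*(y + 2)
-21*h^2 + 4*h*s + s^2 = (-3*h + s)*(7*h + s)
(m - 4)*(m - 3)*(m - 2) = m^3 - 9*m^2 + 26*m - 24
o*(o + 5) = o^2 + 5*o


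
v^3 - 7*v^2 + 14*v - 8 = (v - 4)*(v - 2)*(v - 1)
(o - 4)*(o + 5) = o^2 + o - 20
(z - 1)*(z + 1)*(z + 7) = z^3 + 7*z^2 - z - 7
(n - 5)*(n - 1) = n^2 - 6*n + 5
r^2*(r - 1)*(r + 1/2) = r^4 - r^3/2 - r^2/2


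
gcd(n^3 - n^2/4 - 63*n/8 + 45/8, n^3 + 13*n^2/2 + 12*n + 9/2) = n + 3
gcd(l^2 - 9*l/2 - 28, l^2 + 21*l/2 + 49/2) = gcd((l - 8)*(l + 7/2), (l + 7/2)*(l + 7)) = l + 7/2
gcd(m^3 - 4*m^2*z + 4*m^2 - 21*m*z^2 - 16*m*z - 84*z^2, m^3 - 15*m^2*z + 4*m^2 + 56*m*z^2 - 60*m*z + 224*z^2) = -m^2 + 7*m*z - 4*m + 28*z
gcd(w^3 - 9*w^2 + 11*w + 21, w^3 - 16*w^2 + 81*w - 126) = w^2 - 10*w + 21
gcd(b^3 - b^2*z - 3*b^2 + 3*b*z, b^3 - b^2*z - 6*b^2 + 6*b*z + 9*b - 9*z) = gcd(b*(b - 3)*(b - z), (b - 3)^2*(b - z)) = -b^2 + b*z + 3*b - 3*z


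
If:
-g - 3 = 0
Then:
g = -3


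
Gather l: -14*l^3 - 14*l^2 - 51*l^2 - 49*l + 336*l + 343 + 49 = -14*l^3 - 65*l^2 + 287*l + 392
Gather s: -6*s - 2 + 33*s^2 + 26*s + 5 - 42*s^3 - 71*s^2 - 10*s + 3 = -42*s^3 - 38*s^2 + 10*s + 6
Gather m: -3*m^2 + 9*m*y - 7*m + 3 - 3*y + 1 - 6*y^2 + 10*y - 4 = -3*m^2 + m*(9*y - 7) - 6*y^2 + 7*y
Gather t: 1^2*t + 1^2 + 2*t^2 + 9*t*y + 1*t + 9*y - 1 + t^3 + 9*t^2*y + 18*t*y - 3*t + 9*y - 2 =t^3 + t^2*(9*y + 2) + t*(27*y - 1) + 18*y - 2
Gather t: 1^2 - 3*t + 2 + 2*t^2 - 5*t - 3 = 2*t^2 - 8*t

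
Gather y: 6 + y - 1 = y + 5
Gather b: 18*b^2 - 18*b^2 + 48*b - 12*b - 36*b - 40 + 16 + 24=0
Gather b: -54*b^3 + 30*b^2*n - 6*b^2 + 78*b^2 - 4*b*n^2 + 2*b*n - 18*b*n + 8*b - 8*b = -54*b^3 + b^2*(30*n + 72) + b*(-4*n^2 - 16*n)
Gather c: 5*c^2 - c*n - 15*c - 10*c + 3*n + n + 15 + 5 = 5*c^2 + c*(-n - 25) + 4*n + 20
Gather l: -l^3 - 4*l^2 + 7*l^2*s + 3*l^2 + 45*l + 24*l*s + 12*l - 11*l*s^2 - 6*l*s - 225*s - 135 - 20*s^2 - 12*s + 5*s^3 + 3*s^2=-l^3 + l^2*(7*s - 1) + l*(-11*s^2 + 18*s + 57) + 5*s^3 - 17*s^2 - 237*s - 135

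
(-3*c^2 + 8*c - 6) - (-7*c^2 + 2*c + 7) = 4*c^2 + 6*c - 13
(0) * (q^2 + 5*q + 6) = 0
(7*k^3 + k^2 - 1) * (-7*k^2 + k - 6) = -49*k^5 - 41*k^3 + k^2 - k + 6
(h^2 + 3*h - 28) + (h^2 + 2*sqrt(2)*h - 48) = 2*h^2 + 2*sqrt(2)*h + 3*h - 76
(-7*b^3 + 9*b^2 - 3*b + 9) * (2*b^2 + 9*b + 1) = -14*b^5 - 45*b^4 + 68*b^3 + 78*b + 9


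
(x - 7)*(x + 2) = x^2 - 5*x - 14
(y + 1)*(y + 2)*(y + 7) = y^3 + 10*y^2 + 23*y + 14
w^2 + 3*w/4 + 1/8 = (w + 1/4)*(w + 1/2)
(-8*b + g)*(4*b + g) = -32*b^2 - 4*b*g + g^2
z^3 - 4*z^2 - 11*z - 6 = (z - 6)*(z + 1)^2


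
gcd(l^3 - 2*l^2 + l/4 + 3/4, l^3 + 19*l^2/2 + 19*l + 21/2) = 1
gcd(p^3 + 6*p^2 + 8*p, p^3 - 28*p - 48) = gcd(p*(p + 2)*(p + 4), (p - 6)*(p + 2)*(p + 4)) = p^2 + 6*p + 8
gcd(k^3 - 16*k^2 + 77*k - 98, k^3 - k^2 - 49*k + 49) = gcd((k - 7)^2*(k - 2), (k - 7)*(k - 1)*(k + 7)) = k - 7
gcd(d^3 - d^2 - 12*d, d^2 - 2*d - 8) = d - 4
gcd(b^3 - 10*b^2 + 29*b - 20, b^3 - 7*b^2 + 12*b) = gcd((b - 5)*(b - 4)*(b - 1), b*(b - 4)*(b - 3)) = b - 4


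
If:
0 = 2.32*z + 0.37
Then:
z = -0.16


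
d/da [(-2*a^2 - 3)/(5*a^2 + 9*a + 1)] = (-18*a^2 + 26*a + 27)/(25*a^4 + 90*a^3 + 91*a^2 + 18*a + 1)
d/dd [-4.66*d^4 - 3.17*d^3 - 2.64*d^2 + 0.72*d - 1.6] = -18.64*d^3 - 9.51*d^2 - 5.28*d + 0.72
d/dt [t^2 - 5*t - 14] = 2*t - 5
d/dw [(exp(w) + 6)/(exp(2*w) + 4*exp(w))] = (-exp(2*w) - 12*exp(w) - 24)*exp(-w)/(exp(2*w) + 8*exp(w) + 16)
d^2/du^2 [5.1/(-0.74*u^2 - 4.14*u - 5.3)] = (5.58552*u^2 + 31.24872*u - 5.1*(1.48*u + 4.14)*(2.96*u + 8.28) + 40.0044)/(0.74*u^2 + 4.14*u + 5.3)^3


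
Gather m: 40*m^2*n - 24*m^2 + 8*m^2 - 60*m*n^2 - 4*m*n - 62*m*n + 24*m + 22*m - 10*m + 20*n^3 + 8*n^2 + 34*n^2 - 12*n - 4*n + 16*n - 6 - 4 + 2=m^2*(40*n - 16) + m*(-60*n^2 - 66*n + 36) + 20*n^3 + 42*n^2 - 8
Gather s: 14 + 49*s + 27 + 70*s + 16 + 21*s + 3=140*s + 60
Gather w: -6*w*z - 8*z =-6*w*z - 8*z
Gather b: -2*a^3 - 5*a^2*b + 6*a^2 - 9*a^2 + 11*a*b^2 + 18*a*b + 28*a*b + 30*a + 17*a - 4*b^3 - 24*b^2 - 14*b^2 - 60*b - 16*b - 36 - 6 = -2*a^3 - 3*a^2 + 47*a - 4*b^3 + b^2*(11*a - 38) + b*(-5*a^2 + 46*a - 76) - 42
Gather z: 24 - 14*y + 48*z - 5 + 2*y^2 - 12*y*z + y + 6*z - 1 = 2*y^2 - 13*y + z*(54 - 12*y) + 18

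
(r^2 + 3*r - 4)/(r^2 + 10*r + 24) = (r - 1)/(r + 6)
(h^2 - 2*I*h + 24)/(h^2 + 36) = (h + 4*I)/(h + 6*I)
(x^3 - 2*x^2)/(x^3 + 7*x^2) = (x - 2)/(x + 7)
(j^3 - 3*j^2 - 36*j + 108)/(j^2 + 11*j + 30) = (j^2 - 9*j + 18)/(j + 5)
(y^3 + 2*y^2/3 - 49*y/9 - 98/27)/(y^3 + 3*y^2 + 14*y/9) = (y - 7/3)/y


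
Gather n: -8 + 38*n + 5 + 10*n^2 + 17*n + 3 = 10*n^2 + 55*n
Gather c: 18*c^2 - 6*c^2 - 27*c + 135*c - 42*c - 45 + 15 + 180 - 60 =12*c^2 + 66*c + 90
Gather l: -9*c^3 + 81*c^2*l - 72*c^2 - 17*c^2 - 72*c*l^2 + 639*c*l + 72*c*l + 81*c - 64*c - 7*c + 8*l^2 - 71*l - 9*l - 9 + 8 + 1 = -9*c^3 - 89*c^2 + 10*c + l^2*(8 - 72*c) + l*(81*c^2 + 711*c - 80)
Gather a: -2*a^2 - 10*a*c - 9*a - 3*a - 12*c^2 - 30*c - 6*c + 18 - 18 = -2*a^2 + a*(-10*c - 12) - 12*c^2 - 36*c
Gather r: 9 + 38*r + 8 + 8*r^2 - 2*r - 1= 8*r^2 + 36*r + 16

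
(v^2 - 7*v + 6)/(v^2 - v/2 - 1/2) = 2*(v - 6)/(2*v + 1)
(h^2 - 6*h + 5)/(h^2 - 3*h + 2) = (h - 5)/(h - 2)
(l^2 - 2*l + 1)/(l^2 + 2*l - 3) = (l - 1)/(l + 3)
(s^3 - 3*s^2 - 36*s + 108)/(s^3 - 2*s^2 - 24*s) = (s^2 + 3*s - 18)/(s*(s + 4))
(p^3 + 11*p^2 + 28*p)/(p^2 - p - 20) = p*(p + 7)/(p - 5)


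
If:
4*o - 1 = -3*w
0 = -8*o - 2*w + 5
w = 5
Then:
No Solution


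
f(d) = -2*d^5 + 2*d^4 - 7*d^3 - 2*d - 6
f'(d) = -10*d^4 + 8*d^3 - 21*d^2 - 2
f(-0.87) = 2.49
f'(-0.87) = -28.89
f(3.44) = -981.20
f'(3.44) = -1325.19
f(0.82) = -11.34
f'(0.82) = -16.23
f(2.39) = -197.05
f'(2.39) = -339.02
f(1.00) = -15.00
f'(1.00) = -25.00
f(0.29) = -6.74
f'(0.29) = -3.64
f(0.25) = -6.60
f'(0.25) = -3.23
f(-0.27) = -5.31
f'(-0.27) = -3.74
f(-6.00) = 19662.00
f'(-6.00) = -15446.00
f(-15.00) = 1643649.00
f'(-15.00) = -537977.00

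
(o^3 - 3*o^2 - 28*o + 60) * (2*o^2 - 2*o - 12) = 2*o^5 - 8*o^4 - 62*o^3 + 212*o^2 + 216*o - 720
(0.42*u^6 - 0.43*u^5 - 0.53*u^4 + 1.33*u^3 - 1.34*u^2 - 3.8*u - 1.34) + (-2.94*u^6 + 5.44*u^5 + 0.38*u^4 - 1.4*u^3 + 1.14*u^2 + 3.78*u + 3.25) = -2.52*u^6 + 5.01*u^5 - 0.15*u^4 - 0.0699999999999998*u^3 - 0.2*u^2 - 0.02*u + 1.91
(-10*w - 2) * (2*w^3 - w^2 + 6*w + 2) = -20*w^4 + 6*w^3 - 58*w^2 - 32*w - 4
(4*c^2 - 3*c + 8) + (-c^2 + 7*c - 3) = 3*c^2 + 4*c + 5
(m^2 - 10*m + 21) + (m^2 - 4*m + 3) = 2*m^2 - 14*m + 24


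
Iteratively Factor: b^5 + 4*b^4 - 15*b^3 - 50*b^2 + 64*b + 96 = (b - 2)*(b^4 + 6*b^3 - 3*b^2 - 56*b - 48) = (b - 3)*(b - 2)*(b^3 + 9*b^2 + 24*b + 16) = (b - 3)*(b - 2)*(b + 1)*(b^2 + 8*b + 16) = (b - 3)*(b - 2)*(b + 1)*(b + 4)*(b + 4)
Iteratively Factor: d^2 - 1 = (d + 1)*(d - 1)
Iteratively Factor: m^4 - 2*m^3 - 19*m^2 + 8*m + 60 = (m - 5)*(m^3 + 3*m^2 - 4*m - 12) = (m - 5)*(m + 3)*(m^2 - 4) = (m - 5)*(m + 2)*(m + 3)*(m - 2)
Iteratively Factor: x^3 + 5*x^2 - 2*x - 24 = (x - 2)*(x^2 + 7*x + 12) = (x - 2)*(x + 3)*(x + 4)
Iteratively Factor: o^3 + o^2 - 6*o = (o)*(o^2 + o - 6) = o*(o - 2)*(o + 3)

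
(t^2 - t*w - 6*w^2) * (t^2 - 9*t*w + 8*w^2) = t^4 - 10*t^3*w + 11*t^2*w^2 + 46*t*w^3 - 48*w^4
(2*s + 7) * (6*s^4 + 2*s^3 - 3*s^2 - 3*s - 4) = 12*s^5 + 46*s^4 + 8*s^3 - 27*s^2 - 29*s - 28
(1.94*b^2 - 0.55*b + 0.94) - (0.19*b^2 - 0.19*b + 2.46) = 1.75*b^2 - 0.36*b - 1.52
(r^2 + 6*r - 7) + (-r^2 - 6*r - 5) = -12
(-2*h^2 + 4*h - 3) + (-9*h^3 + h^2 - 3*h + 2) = -9*h^3 - h^2 + h - 1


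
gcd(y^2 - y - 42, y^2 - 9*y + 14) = y - 7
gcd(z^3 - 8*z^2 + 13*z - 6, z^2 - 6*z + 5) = z - 1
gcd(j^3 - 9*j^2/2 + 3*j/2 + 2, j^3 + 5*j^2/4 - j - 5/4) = j - 1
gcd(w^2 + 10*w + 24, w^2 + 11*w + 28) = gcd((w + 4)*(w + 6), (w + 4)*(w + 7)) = w + 4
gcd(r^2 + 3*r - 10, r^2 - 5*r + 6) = r - 2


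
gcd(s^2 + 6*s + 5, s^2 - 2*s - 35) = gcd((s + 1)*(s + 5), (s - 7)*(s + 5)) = s + 5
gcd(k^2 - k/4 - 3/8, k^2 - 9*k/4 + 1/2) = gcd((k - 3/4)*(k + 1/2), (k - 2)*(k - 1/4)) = 1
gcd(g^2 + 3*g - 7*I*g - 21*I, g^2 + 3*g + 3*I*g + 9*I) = g + 3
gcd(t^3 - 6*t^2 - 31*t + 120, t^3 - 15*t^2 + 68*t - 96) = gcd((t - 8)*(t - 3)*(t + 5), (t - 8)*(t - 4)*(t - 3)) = t^2 - 11*t + 24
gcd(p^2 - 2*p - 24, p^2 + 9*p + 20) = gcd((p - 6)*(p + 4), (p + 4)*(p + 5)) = p + 4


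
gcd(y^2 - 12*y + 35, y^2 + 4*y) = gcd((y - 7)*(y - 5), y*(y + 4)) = 1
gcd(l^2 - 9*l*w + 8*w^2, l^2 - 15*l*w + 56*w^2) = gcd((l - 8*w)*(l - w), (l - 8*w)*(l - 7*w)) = -l + 8*w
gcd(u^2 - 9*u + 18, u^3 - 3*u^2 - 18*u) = u - 6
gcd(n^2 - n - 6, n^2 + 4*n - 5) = 1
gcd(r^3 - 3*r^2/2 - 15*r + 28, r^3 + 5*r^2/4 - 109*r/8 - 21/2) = r^2 + r/2 - 14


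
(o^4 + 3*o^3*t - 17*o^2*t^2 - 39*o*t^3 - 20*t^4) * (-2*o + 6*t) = -2*o^5 + 52*o^3*t^2 - 24*o^2*t^3 - 194*o*t^4 - 120*t^5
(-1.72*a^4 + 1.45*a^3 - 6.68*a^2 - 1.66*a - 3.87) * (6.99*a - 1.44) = -12.0228*a^5 + 12.6123*a^4 - 48.7812*a^3 - 1.9842*a^2 - 24.6609*a + 5.5728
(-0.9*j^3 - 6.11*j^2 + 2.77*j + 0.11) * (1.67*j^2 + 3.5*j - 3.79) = -1.503*j^5 - 13.3537*j^4 - 13.3481*j^3 + 33.0356*j^2 - 10.1133*j - 0.4169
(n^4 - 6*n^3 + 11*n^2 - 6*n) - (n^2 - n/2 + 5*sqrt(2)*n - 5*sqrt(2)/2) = n^4 - 6*n^3 + 10*n^2 - 5*sqrt(2)*n - 11*n/2 + 5*sqrt(2)/2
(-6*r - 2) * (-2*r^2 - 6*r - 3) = 12*r^3 + 40*r^2 + 30*r + 6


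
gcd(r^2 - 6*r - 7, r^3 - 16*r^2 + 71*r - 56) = r - 7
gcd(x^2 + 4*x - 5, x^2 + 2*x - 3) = x - 1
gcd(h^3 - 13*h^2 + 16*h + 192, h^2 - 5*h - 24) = h^2 - 5*h - 24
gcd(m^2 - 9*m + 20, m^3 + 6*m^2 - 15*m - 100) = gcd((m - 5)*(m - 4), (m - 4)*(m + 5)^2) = m - 4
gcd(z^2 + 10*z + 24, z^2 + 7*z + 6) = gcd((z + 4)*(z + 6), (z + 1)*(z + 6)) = z + 6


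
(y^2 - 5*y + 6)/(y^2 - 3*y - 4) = (-y^2 + 5*y - 6)/(-y^2 + 3*y + 4)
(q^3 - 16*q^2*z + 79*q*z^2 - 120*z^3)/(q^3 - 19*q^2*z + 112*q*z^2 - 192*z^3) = (-q + 5*z)/(-q + 8*z)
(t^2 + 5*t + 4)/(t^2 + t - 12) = (t + 1)/(t - 3)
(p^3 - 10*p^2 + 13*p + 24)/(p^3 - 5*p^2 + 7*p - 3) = (p^2 - 7*p - 8)/(p^2 - 2*p + 1)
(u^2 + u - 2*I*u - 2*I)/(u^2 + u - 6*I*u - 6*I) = (u - 2*I)/(u - 6*I)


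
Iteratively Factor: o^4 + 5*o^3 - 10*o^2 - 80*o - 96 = (o + 4)*(o^3 + o^2 - 14*o - 24) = (o + 2)*(o + 4)*(o^2 - o - 12) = (o + 2)*(o + 3)*(o + 4)*(o - 4)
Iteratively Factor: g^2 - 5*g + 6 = (g - 2)*(g - 3)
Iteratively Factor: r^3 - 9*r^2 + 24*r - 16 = (r - 4)*(r^2 - 5*r + 4) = (r - 4)*(r - 1)*(r - 4)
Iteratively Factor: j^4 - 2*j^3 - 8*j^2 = (j - 4)*(j^3 + 2*j^2) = j*(j - 4)*(j^2 + 2*j) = j*(j - 4)*(j + 2)*(j)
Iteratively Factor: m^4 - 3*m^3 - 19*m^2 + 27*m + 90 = (m - 5)*(m^3 + 2*m^2 - 9*m - 18) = (m - 5)*(m + 3)*(m^2 - m - 6) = (m - 5)*(m - 3)*(m + 3)*(m + 2)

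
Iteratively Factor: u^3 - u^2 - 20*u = (u + 4)*(u^2 - 5*u) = (u - 5)*(u + 4)*(u)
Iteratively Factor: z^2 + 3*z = (z)*(z + 3)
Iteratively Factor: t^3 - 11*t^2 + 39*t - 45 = (t - 3)*(t^2 - 8*t + 15) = (t - 5)*(t - 3)*(t - 3)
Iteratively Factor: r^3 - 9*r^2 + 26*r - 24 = (r - 3)*(r^2 - 6*r + 8) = (r - 3)*(r - 2)*(r - 4)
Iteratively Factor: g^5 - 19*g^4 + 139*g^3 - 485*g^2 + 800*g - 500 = (g - 5)*(g^4 - 14*g^3 + 69*g^2 - 140*g + 100) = (g - 5)^2*(g^3 - 9*g^2 + 24*g - 20) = (g - 5)^2*(g - 2)*(g^2 - 7*g + 10) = (g - 5)^2*(g - 2)^2*(g - 5)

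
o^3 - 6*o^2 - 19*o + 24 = (o - 8)*(o - 1)*(o + 3)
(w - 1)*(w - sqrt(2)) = w^2 - sqrt(2)*w - w + sqrt(2)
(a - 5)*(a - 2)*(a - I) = a^3 - 7*a^2 - I*a^2 + 10*a + 7*I*a - 10*I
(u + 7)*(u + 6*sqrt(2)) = u^2 + 7*u + 6*sqrt(2)*u + 42*sqrt(2)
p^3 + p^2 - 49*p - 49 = (p - 7)*(p + 1)*(p + 7)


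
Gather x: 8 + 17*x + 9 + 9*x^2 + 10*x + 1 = 9*x^2 + 27*x + 18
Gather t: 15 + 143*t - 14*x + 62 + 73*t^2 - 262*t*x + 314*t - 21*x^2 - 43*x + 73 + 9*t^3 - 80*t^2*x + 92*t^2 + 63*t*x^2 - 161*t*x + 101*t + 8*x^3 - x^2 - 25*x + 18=9*t^3 + t^2*(165 - 80*x) + t*(63*x^2 - 423*x + 558) + 8*x^3 - 22*x^2 - 82*x + 168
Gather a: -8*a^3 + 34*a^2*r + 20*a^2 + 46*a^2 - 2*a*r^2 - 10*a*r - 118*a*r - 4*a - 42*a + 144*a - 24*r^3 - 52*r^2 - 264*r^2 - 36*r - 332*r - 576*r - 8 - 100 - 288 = -8*a^3 + a^2*(34*r + 66) + a*(-2*r^2 - 128*r + 98) - 24*r^3 - 316*r^2 - 944*r - 396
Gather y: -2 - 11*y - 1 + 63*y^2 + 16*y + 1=63*y^2 + 5*y - 2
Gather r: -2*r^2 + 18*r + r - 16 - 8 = -2*r^2 + 19*r - 24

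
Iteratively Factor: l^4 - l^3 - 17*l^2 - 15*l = (l + 3)*(l^3 - 4*l^2 - 5*l) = l*(l + 3)*(l^2 - 4*l - 5) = l*(l - 5)*(l + 3)*(l + 1)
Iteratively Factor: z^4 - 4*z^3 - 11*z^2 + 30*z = (z - 2)*(z^3 - 2*z^2 - 15*z) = (z - 5)*(z - 2)*(z^2 + 3*z) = z*(z - 5)*(z - 2)*(z + 3)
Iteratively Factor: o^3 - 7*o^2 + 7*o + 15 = (o - 3)*(o^2 - 4*o - 5) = (o - 3)*(o + 1)*(o - 5)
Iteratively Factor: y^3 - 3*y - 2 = (y - 2)*(y^2 + 2*y + 1) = (y - 2)*(y + 1)*(y + 1)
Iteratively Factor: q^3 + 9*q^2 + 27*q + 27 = (q + 3)*(q^2 + 6*q + 9) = (q + 3)^2*(q + 3)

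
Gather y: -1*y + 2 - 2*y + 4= 6 - 3*y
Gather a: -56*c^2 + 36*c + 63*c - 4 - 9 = -56*c^2 + 99*c - 13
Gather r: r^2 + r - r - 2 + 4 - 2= r^2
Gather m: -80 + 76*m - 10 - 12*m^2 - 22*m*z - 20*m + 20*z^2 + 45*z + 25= -12*m^2 + m*(56 - 22*z) + 20*z^2 + 45*z - 65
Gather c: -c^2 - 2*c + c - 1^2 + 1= -c^2 - c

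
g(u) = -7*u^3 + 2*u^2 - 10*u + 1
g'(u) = -21*u^2 + 4*u - 10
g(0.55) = -5.06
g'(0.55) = -14.15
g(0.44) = -3.61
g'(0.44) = -12.31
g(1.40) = -28.29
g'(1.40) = -45.56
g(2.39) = -107.04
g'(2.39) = -120.39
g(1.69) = -43.98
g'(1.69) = -63.22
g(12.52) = -13548.30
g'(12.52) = -3251.68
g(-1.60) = 50.79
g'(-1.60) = -70.16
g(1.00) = -14.00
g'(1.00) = -27.00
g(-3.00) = 238.00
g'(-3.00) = -211.00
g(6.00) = -1499.00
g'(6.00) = -742.00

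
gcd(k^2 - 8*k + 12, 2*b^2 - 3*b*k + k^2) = 1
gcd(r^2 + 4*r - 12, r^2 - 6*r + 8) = r - 2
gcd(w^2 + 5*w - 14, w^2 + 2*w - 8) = w - 2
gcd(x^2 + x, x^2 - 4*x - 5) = x + 1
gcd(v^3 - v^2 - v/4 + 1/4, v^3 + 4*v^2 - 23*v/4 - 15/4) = v + 1/2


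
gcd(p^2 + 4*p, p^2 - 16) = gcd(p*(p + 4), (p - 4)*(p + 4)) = p + 4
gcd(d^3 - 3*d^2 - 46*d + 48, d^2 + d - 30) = d + 6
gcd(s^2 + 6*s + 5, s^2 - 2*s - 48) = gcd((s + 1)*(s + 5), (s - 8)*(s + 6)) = 1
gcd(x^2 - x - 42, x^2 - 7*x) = x - 7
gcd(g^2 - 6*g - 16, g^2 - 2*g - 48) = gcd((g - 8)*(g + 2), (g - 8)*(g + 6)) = g - 8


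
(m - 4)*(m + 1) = m^2 - 3*m - 4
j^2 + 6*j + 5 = (j + 1)*(j + 5)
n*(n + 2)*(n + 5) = n^3 + 7*n^2 + 10*n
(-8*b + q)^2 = 64*b^2 - 16*b*q + q^2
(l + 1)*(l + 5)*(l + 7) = l^3 + 13*l^2 + 47*l + 35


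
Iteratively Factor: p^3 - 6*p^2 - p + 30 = (p + 2)*(p^2 - 8*p + 15) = (p - 3)*(p + 2)*(p - 5)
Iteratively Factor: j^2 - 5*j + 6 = (j - 2)*(j - 3)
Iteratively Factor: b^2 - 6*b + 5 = (b - 1)*(b - 5)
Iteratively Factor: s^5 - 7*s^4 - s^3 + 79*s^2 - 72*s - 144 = (s - 3)*(s^4 - 4*s^3 - 13*s^2 + 40*s + 48) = (s - 4)*(s - 3)*(s^3 - 13*s - 12) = (s - 4)*(s - 3)*(s + 1)*(s^2 - s - 12) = (s - 4)^2*(s - 3)*(s + 1)*(s + 3)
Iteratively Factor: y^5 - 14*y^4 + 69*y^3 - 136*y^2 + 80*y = (y - 5)*(y^4 - 9*y^3 + 24*y^2 - 16*y) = (y - 5)*(y - 4)*(y^3 - 5*y^2 + 4*y) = (y - 5)*(y - 4)^2*(y^2 - y) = y*(y - 5)*(y - 4)^2*(y - 1)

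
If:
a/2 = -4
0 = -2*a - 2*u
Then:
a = -8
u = 8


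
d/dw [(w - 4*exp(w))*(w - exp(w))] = -5*w*exp(w) + 2*w + 8*exp(2*w) - 5*exp(w)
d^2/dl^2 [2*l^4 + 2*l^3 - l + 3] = 12*l*(2*l + 1)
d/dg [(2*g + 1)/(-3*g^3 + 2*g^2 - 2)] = (-6*g^3 + 4*g^2 + g*(2*g + 1)*(9*g - 4) - 4)/(3*g^3 - 2*g^2 + 2)^2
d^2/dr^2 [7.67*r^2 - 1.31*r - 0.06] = 15.3400000000000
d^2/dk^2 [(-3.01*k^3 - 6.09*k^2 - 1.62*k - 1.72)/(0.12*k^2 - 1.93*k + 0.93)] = (-8.88178419700125e-16*k^4 - 24.61961*k^3 + 36.34515*k^2 - 12.14523*k - 28.77971)/(0.001728*k^6 - 0.083376*k^5 + 1.38114*k^4 - 8.481385*k^3 + 10.703835*k^2 - 5.007771*k + 0.804357)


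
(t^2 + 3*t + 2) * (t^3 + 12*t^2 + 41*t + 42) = t^5 + 15*t^4 + 79*t^3 + 189*t^2 + 208*t + 84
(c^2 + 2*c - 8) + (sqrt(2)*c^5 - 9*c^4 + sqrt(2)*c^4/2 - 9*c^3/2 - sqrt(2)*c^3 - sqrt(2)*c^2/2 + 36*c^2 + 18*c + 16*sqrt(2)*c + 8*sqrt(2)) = sqrt(2)*c^5 - 9*c^4 + sqrt(2)*c^4/2 - 9*c^3/2 - sqrt(2)*c^3 - sqrt(2)*c^2/2 + 37*c^2 + 20*c + 16*sqrt(2)*c - 8 + 8*sqrt(2)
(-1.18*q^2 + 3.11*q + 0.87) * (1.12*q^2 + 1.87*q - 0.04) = -1.3216*q^4 + 1.2766*q^3 + 6.8373*q^2 + 1.5025*q - 0.0348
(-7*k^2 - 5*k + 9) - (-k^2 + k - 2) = -6*k^2 - 6*k + 11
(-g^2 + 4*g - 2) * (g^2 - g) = -g^4 + 5*g^3 - 6*g^2 + 2*g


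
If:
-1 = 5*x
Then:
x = -1/5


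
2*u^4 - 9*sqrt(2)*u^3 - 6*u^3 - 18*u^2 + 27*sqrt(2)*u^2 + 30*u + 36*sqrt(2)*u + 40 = (u - 4)*(u - 5*sqrt(2))*(sqrt(2)*u + 1)*(sqrt(2)*u + sqrt(2))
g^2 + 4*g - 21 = (g - 3)*(g + 7)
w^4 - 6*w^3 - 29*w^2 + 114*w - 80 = (w - 8)*(w - 2)*(w - 1)*(w + 5)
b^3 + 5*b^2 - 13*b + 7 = (b - 1)^2*(b + 7)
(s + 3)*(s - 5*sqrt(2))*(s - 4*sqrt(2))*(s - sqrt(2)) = s^4 - 10*sqrt(2)*s^3 + 3*s^3 - 30*sqrt(2)*s^2 + 58*s^2 - 40*sqrt(2)*s + 174*s - 120*sqrt(2)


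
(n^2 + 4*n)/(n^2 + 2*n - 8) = n/(n - 2)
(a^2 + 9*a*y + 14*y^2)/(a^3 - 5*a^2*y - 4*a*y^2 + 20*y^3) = (a + 7*y)/(a^2 - 7*a*y + 10*y^2)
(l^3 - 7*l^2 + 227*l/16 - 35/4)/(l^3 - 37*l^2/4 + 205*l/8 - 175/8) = (4*l^2 - 21*l + 20)/(2*(2*l^2 - 15*l + 25))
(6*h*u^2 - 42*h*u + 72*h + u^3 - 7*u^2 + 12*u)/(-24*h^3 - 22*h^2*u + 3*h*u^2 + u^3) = (u^2 - 7*u + 12)/(-4*h^2 - 3*h*u + u^2)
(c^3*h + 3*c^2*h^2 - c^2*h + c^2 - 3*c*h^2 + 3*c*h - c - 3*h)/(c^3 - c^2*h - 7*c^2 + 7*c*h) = (c^3*h + 3*c^2*h^2 - c^2*h + c^2 - 3*c*h^2 + 3*c*h - c - 3*h)/(c*(c^2 - c*h - 7*c + 7*h))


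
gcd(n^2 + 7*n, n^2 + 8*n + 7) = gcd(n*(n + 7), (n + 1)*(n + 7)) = n + 7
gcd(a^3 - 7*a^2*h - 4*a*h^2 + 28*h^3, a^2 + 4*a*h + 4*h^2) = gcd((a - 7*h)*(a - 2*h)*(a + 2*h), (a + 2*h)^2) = a + 2*h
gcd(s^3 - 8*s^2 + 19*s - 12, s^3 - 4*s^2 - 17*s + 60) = s - 3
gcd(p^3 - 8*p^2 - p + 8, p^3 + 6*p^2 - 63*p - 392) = p - 8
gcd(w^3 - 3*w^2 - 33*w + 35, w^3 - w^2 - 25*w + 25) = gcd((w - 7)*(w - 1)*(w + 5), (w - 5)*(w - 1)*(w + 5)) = w^2 + 4*w - 5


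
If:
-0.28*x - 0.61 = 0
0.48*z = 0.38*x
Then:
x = -2.18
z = -1.72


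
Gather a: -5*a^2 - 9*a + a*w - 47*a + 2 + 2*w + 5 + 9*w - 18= -5*a^2 + a*(w - 56) + 11*w - 11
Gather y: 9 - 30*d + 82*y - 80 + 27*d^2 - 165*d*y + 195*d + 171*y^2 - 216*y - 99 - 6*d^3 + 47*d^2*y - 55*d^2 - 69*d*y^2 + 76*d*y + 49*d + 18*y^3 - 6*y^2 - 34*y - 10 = -6*d^3 - 28*d^2 + 214*d + 18*y^3 + y^2*(165 - 69*d) + y*(47*d^2 - 89*d - 168) - 180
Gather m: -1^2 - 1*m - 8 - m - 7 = -2*m - 16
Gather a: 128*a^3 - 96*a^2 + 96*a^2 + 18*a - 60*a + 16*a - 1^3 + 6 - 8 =128*a^3 - 26*a - 3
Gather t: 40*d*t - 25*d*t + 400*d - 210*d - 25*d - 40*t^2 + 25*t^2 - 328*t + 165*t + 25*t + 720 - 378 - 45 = 165*d - 15*t^2 + t*(15*d - 138) + 297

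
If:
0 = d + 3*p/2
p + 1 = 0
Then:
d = 3/2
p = -1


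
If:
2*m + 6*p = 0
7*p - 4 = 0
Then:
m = -12/7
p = 4/7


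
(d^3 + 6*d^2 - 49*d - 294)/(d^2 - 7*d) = d + 13 + 42/d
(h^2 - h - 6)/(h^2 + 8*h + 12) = (h - 3)/(h + 6)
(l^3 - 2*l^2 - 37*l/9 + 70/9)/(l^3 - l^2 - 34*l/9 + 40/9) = (3*l - 7)/(3*l - 4)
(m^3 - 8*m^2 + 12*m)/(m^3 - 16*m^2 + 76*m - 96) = m/(m - 8)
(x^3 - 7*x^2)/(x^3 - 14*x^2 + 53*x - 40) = x^2*(x - 7)/(x^3 - 14*x^2 + 53*x - 40)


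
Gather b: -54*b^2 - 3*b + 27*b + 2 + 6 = -54*b^2 + 24*b + 8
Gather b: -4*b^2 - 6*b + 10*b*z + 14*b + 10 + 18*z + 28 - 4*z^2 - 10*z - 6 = -4*b^2 + b*(10*z + 8) - 4*z^2 + 8*z + 32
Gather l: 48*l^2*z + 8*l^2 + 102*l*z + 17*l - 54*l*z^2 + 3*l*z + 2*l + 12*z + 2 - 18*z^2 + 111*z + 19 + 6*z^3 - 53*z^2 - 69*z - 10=l^2*(48*z + 8) + l*(-54*z^2 + 105*z + 19) + 6*z^3 - 71*z^2 + 54*z + 11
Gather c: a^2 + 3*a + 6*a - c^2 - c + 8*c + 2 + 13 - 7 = a^2 + 9*a - c^2 + 7*c + 8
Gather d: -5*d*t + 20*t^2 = -5*d*t + 20*t^2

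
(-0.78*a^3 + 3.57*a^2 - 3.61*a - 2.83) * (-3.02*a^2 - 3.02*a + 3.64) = 2.3556*a^5 - 8.4258*a^4 - 2.7184*a^3 + 32.4436*a^2 - 4.5938*a - 10.3012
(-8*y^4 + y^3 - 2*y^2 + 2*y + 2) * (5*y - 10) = -40*y^5 + 85*y^4 - 20*y^3 + 30*y^2 - 10*y - 20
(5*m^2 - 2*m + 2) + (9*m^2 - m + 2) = 14*m^2 - 3*m + 4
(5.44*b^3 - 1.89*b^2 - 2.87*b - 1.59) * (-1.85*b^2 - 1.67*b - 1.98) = -10.064*b^5 - 5.5883*b^4 - 2.3054*b^3 + 11.4766*b^2 + 8.3379*b + 3.1482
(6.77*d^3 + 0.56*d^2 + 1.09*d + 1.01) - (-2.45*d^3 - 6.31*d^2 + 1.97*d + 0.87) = 9.22*d^3 + 6.87*d^2 - 0.88*d + 0.14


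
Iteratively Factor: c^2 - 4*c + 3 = (c - 1)*(c - 3)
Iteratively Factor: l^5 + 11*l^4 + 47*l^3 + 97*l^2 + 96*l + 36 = (l + 3)*(l^4 + 8*l^3 + 23*l^2 + 28*l + 12) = (l + 2)*(l + 3)*(l^3 + 6*l^2 + 11*l + 6) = (l + 1)*(l + 2)*(l + 3)*(l^2 + 5*l + 6) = (l + 1)*(l + 2)*(l + 3)^2*(l + 2)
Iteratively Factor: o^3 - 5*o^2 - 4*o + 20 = (o - 2)*(o^2 - 3*o - 10) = (o - 5)*(o - 2)*(o + 2)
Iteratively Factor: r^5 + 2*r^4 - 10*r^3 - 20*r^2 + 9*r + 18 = (r - 1)*(r^4 + 3*r^3 - 7*r^2 - 27*r - 18) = (r - 3)*(r - 1)*(r^3 + 6*r^2 + 11*r + 6) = (r - 3)*(r - 1)*(r + 1)*(r^2 + 5*r + 6) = (r - 3)*(r - 1)*(r + 1)*(r + 3)*(r + 2)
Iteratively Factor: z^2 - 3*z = (z - 3)*(z)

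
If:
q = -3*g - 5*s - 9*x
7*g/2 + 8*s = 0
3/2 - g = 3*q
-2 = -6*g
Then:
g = 1/3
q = 7/18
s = -7/48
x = -95/1296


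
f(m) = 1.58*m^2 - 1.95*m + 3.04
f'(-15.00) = -49.35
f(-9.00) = 148.57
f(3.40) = 14.67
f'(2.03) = 4.46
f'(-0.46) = -3.40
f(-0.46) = 4.27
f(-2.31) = 15.98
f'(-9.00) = -30.39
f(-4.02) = 36.41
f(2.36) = 7.24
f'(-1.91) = -7.99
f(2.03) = 5.59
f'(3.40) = 8.79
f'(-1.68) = -7.26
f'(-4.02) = -14.65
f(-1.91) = 12.53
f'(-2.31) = -9.25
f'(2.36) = 5.51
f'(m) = 3.16*m - 1.95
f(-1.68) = 10.78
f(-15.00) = 387.79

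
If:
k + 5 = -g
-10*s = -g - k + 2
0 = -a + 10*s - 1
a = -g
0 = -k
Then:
No Solution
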